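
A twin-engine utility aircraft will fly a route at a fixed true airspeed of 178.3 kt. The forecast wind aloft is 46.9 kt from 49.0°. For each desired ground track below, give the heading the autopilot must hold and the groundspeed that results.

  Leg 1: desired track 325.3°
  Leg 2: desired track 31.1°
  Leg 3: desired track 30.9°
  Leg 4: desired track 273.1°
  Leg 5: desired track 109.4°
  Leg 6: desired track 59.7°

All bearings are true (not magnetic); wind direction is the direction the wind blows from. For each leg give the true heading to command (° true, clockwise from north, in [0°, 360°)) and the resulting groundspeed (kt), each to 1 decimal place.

Leg 1: heading=340.5°, groundspeed=167.0 kt
Leg 2: heading=35.7°, groundspeed=133.1 kt
Leg 3: heading=35.6°, groundspeed=133.1 kt
Leg 4: heading=283.6°, groundspeed=209.0 kt
Leg 5: heading=96.2°, groundspeed=150.4 kt
Leg 6: heading=56.9°, groundspeed=132.0 kt

Leg 1: desired track 325.3°; wind correction +15.2° → command heading 340.5°, groundspeed 167.0 kt
Leg 2: desired track 31.1°; wind correction +4.6° → command heading 35.7°, groundspeed 133.1 kt
Leg 3: desired track 30.9°; wind correction +4.7° → command heading 35.6°, groundspeed 133.1 kt
Leg 4: desired track 273.1°; wind correction +10.5° → command heading 283.6°, groundspeed 209.0 kt
Leg 5: desired track 109.4°; wind correction -13.2° → command heading 96.2°, groundspeed 150.4 kt
Leg 6: desired track 59.7°; wind correction -2.8° → command heading 56.9°, groundspeed 132.0 kt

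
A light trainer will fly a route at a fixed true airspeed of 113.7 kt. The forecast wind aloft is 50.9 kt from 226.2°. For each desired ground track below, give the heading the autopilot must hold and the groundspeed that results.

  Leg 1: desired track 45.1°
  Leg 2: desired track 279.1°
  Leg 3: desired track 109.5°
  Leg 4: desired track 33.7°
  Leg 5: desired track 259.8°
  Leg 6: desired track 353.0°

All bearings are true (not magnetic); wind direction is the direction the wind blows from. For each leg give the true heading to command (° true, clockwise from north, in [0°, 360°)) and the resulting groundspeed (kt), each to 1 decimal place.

Leg 1: heading=44.6°, groundspeed=164.6 kt
Leg 2: heading=258.2°, groundspeed=75.5 kt
Leg 3: heading=133.1°, groundspeed=127.1 kt
Leg 4: heading=28.1°, groundspeed=162.9 kt
Leg 5: heading=245.5°, groundspeed=67.8 kt
Leg 6: heading=332.0°, groundspeed=136.6 kt

Leg 1: desired track 45.1°; wind correction -0.5° → command heading 44.6°, groundspeed 164.6 kt
Leg 2: desired track 279.1°; wind correction -20.9° → command heading 258.2°, groundspeed 75.5 kt
Leg 3: desired track 109.5°; wind correction +23.6° → command heading 133.1°, groundspeed 127.1 kt
Leg 4: desired track 33.7°; wind correction -5.6° → command heading 28.1°, groundspeed 162.9 kt
Leg 5: desired track 259.8°; wind correction -14.3° → command heading 245.5°, groundspeed 67.8 kt
Leg 6: desired track 353.0°; wind correction -21.0° → command heading 332.0°, groundspeed 136.6 kt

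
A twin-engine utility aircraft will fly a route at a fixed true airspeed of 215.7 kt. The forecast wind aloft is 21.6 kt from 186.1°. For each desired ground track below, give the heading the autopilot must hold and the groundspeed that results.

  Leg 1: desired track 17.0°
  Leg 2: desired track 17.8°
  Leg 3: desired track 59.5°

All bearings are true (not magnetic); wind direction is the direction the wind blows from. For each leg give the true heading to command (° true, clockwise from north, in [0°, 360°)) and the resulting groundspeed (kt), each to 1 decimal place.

Leg 1: desired track 17.0°; wind correction +1.1° → command heading 18.1°, groundspeed 236.9 kt
Leg 2: desired track 17.8°; wind correction +1.2° → command heading 19.0°, groundspeed 236.8 kt
Leg 3: desired track 59.5°; wind correction +4.6° → command heading 64.1°, groundspeed 227.9 kt

Leg 1: heading=18.1°, groundspeed=236.9 kt
Leg 2: heading=19.0°, groundspeed=236.8 kt
Leg 3: heading=64.1°, groundspeed=227.9 kt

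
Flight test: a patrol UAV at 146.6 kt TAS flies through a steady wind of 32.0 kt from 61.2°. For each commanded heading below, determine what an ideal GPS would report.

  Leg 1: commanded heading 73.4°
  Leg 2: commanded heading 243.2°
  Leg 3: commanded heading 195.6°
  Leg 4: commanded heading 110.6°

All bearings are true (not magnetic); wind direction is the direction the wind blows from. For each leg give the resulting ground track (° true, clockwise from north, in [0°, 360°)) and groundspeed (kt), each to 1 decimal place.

Leg 1: track=76.8°, groundspeed=115.5 kt
Leg 2: track=242.8°, groundspeed=178.6 kt
Leg 3: track=203.3°, groundspeed=170.5 kt
Leg 4: track=121.5°, groundspeed=128.1 kt

Leg 1: heading 73.4°; drift +3.4° → track 76.8°, groundspeed 115.5 kt
Leg 2: heading 243.2°; drift -0.4° → track 242.8°, groundspeed 178.6 kt
Leg 3: heading 195.6°; drift +7.7° → track 203.3°, groundspeed 170.5 kt
Leg 4: heading 110.6°; drift +10.9° → track 121.5°, groundspeed 128.1 kt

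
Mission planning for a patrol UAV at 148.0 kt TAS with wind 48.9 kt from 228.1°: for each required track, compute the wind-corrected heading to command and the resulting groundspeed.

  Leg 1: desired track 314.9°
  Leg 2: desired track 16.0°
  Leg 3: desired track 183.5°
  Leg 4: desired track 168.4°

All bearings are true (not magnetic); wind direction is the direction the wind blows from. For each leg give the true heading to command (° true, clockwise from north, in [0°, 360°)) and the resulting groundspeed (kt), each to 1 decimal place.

Leg 1: desired track 314.9°; wind correction -19.3° → command heading 295.6°, groundspeed 137.0 kt
Leg 2: desired track 16.0°; wind correction -10.1° → command heading 5.9°, groundspeed 187.1 kt
Leg 3: desired track 183.5°; wind correction +13.4° → command heading 196.9°, groundspeed 109.1 kt
Leg 4: desired track 168.4°; wind correction +16.6° → command heading 185.0°, groundspeed 117.2 kt

Leg 1: heading=295.6°, groundspeed=137.0 kt
Leg 2: heading=5.9°, groundspeed=187.1 kt
Leg 3: heading=196.9°, groundspeed=109.1 kt
Leg 4: heading=185.0°, groundspeed=117.2 kt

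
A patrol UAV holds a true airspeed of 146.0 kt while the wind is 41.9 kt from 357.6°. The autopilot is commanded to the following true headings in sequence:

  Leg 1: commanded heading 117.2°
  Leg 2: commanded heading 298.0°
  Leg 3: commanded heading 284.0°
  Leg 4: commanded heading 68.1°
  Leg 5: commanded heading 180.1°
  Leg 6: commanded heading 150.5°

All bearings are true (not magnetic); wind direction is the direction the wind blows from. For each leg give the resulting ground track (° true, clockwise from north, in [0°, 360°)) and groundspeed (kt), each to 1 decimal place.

Leg 1: heading 117.2°; drift +12.3° → track 129.5°, groundspeed 170.6 kt
Leg 2: heading 298.0°; drift -16.2° → track 281.8°, groundspeed 129.9 kt
Leg 3: heading 284.0°; drift -16.7° → track 267.3°, groundspeed 140.1 kt
Leg 4: heading 68.1°; drift +16.7° → track 84.8°, groundspeed 137.8 kt
Leg 5: heading 180.1°; drift -0.6° → track 179.5°, groundspeed 187.9 kt
Leg 6: heading 150.5°; drift +5.9° → track 156.4°, groundspeed 184.3 kt

Leg 1: track=129.5°, groundspeed=170.6 kt
Leg 2: track=281.8°, groundspeed=129.9 kt
Leg 3: track=267.3°, groundspeed=140.1 kt
Leg 4: track=84.8°, groundspeed=137.8 kt
Leg 5: track=179.5°, groundspeed=187.9 kt
Leg 6: track=156.4°, groundspeed=184.3 kt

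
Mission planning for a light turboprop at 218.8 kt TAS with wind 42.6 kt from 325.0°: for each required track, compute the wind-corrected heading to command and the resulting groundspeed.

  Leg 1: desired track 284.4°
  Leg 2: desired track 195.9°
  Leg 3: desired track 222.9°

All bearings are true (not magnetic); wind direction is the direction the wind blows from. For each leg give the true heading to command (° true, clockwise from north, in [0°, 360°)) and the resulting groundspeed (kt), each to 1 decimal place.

Leg 1: heading=291.7°, groundspeed=184.7 kt
Leg 2: heading=204.6°, groundspeed=243.2 kt
Leg 3: heading=233.9°, groundspeed=223.7 kt

Leg 1: desired track 284.4°; wind correction +7.3° → command heading 291.7°, groundspeed 184.7 kt
Leg 2: desired track 195.9°; wind correction +8.7° → command heading 204.6°, groundspeed 243.2 kt
Leg 3: desired track 222.9°; wind correction +11.0° → command heading 233.9°, groundspeed 223.7 kt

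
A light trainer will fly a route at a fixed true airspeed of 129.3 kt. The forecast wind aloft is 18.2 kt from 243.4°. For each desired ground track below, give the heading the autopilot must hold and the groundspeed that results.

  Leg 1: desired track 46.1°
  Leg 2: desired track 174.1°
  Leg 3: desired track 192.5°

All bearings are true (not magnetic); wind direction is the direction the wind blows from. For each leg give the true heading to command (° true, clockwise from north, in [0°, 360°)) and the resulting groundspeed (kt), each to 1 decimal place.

Leg 1: heading=43.7°, groundspeed=146.6 kt
Leg 2: heading=181.7°, groundspeed=121.7 kt
Leg 3: heading=198.8°, groundspeed=117.0 kt

Leg 1: desired track 46.1°; wind correction -2.4° → command heading 43.7°, groundspeed 146.6 kt
Leg 2: desired track 174.1°; wind correction +7.6° → command heading 181.7°, groundspeed 121.7 kt
Leg 3: desired track 192.5°; wind correction +6.3° → command heading 198.8°, groundspeed 117.0 kt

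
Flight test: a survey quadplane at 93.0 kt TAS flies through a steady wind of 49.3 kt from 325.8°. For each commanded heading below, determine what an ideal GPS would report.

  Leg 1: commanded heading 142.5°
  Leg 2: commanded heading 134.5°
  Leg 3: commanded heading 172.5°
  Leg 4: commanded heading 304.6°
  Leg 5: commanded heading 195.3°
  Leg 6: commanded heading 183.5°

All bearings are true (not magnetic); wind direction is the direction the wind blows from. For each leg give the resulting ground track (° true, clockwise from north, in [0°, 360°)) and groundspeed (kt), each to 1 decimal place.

Leg 1: heading 142.5°; drift +1.1° → track 143.6°, groundspeed 142.2 kt
Leg 2: heading 134.5°; drift +3.9° → track 138.4°, groundspeed 141.7 kt
Leg 3: heading 172.5°; drift -9.2° → track 163.3°, groundspeed 138.8 kt
Leg 4: heading 304.6°; drift -20.8° → track 283.8°, groundspeed 50.3 kt
Leg 5: heading 195.3°; drift -16.7° → track 178.6°, groundspeed 130.5 kt
Leg 6: heading 183.5°; drift -12.9° → track 170.6°, groundspeed 135.4 kt

Leg 1: track=143.6°, groundspeed=142.2 kt
Leg 2: track=138.4°, groundspeed=141.7 kt
Leg 3: track=163.3°, groundspeed=138.8 kt
Leg 4: track=283.8°, groundspeed=50.3 kt
Leg 5: track=178.6°, groundspeed=130.5 kt
Leg 6: track=170.6°, groundspeed=135.4 kt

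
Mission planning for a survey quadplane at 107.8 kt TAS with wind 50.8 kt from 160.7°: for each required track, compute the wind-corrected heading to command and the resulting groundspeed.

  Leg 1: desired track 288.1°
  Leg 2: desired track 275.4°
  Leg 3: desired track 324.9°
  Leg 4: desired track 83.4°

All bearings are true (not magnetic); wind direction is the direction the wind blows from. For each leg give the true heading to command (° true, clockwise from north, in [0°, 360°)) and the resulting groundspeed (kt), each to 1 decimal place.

Leg 1: desired track 288.1°; wind correction -22.0° → command heading 266.1°, groundspeed 130.8 kt
Leg 2: desired track 275.4°; wind correction -25.3° → command heading 250.1°, groundspeed 118.6 kt
Leg 3: desired track 324.9°; wind correction -7.4° → command heading 317.5°, groundspeed 155.8 kt
Leg 4: desired track 83.4°; wind correction +27.4° → command heading 110.8°, groundspeed 84.6 kt

Leg 1: heading=266.1°, groundspeed=130.8 kt
Leg 2: heading=250.1°, groundspeed=118.6 kt
Leg 3: heading=317.5°, groundspeed=155.8 kt
Leg 4: heading=110.8°, groundspeed=84.6 kt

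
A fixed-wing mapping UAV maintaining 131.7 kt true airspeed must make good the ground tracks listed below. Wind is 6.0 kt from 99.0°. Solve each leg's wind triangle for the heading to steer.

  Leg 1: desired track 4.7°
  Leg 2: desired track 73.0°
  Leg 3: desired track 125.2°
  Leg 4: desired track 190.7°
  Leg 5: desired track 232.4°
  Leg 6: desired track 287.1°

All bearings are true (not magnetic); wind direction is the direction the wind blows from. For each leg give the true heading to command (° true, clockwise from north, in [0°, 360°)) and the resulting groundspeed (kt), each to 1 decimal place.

Leg 1: desired track 4.7°; wind correction +2.6° → command heading 7.3°, groundspeed 132.0 kt
Leg 2: desired track 73.0°; wind correction +1.1° → command heading 74.1°, groundspeed 126.3 kt
Leg 3: desired track 125.2°; wind correction -1.2° → command heading 124.0°, groundspeed 126.3 kt
Leg 4: desired track 190.7°; wind correction -2.6° → command heading 188.1°, groundspeed 131.7 kt
Leg 5: desired track 232.4°; wind correction -1.9° → command heading 230.5°, groundspeed 135.8 kt
Leg 6: desired track 287.1°; wind correction +0.4° → command heading 287.5°, groundspeed 137.6 kt

Leg 1: heading=7.3°, groundspeed=132.0 kt
Leg 2: heading=74.1°, groundspeed=126.3 kt
Leg 3: heading=124.0°, groundspeed=126.3 kt
Leg 4: heading=188.1°, groundspeed=131.7 kt
Leg 5: heading=230.5°, groundspeed=135.8 kt
Leg 6: heading=287.5°, groundspeed=137.6 kt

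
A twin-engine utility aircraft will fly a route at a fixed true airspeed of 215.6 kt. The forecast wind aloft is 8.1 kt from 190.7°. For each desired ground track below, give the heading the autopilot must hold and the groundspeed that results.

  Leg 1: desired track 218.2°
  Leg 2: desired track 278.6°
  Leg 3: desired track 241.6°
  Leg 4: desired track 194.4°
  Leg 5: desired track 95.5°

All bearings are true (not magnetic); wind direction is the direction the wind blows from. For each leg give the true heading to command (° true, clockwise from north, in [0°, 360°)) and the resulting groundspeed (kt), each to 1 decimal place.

Leg 1: heading=217.2°, groundspeed=208.4 kt
Leg 2: heading=276.4°, groundspeed=215.2 kt
Leg 3: heading=239.9°, groundspeed=210.4 kt
Leg 4: heading=194.3°, groundspeed=207.5 kt
Leg 5: heading=97.6°, groundspeed=216.2 kt

Leg 1: desired track 218.2°; wind correction -1.0° → command heading 217.2°, groundspeed 208.4 kt
Leg 2: desired track 278.6°; wind correction -2.2° → command heading 276.4°, groundspeed 215.2 kt
Leg 3: desired track 241.6°; wind correction -1.7° → command heading 239.9°, groundspeed 210.4 kt
Leg 4: desired track 194.4°; wind correction -0.1° → command heading 194.3°, groundspeed 207.5 kt
Leg 5: desired track 95.5°; wind correction +2.1° → command heading 97.6°, groundspeed 216.2 kt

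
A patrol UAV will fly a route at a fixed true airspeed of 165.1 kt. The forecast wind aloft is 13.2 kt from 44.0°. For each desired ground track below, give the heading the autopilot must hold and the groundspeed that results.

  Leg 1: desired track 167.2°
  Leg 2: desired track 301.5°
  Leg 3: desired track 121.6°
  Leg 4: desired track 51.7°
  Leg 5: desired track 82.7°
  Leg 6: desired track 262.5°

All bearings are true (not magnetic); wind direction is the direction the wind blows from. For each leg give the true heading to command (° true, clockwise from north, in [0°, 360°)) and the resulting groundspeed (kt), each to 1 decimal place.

Leg 1: desired track 167.2°; wind correction -3.8° → command heading 163.4°, groundspeed 172.0 kt
Leg 2: desired track 301.5°; wind correction +4.5° → command heading 306.0°, groundspeed 167.5 kt
Leg 3: desired track 121.6°; wind correction -4.5° → command heading 117.1°, groundspeed 161.8 kt
Leg 4: desired track 51.7°; wind correction -0.6° → command heading 51.1°, groundspeed 152.0 kt
Leg 5: desired track 82.7°; wind correction -2.9° → command heading 79.8°, groundspeed 154.6 kt
Leg 6: desired track 262.5°; wind correction +2.9° → command heading 265.4°, groundspeed 175.2 kt

Leg 1: heading=163.4°, groundspeed=172.0 kt
Leg 2: heading=306.0°, groundspeed=167.5 kt
Leg 3: heading=117.1°, groundspeed=161.8 kt
Leg 4: heading=51.1°, groundspeed=152.0 kt
Leg 5: heading=79.8°, groundspeed=154.6 kt
Leg 6: heading=265.4°, groundspeed=175.2 kt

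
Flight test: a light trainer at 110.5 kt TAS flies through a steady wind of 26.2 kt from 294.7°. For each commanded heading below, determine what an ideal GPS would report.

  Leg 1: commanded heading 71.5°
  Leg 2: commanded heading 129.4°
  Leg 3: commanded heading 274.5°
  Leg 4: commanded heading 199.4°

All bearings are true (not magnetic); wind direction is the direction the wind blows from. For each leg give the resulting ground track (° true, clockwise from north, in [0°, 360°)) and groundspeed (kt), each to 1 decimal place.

Leg 1: heading 71.5°; drift +7.9° → track 79.4°, groundspeed 130.8 kt
Leg 2: heading 129.4°; drift -2.8° → track 126.6°, groundspeed 136.0 kt
Leg 3: heading 274.5°; drift -6.0° → track 268.5°, groundspeed 86.4 kt
Leg 4: heading 199.4°; drift -13.0° → track 186.4°, groundspeed 115.9 kt

Leg 1: track=79.4°, groundspeed=130.8 kt
Leg 2: track=126.6°, groundspeed=136.0 kt
Leg 3: track=268.5°, groundspeed=86.4 kt
Leg 4: track=186.4°, groundspeed=115.9 kt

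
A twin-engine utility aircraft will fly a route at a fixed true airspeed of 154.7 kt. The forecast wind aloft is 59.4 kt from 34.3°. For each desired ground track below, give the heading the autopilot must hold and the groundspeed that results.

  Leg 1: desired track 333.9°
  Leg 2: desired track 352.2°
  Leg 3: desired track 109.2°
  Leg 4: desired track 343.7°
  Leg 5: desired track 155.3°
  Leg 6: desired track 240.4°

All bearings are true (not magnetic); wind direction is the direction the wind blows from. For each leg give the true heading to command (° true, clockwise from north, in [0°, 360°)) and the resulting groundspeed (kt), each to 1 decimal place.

Leg 1: desired track 333.9°; wind correction +19.5° → command heading 353.4°, groundspeed 116.5 kt
Leg 2: desired track 352.2°; wind correction +14.9° → command heading 7.1°, groundspeed 105.4 kt
Leg 3: desired track 109.2°; wind correction -21.8° → command heading 87.4°, groundspeed 128.2 kt
Leg 4: desired track 343.7°; wind correction +17.3° → command heading 1.0°, groundspeed 110.0 kt
Leg 5: desired track 155.3°; wind correction -19.2° → command heading 136.1°, groundspeed 176.7 kt
Leg 6: desired track 240.4°; wind correction +9.7° → command heading 250.1°, groundspeed 205.8 kt

Leg 1: heading=353.4°, groundspeed=116.5 kt
Leg 2: heading=7.1°, groundspeed=105.4 kt
Leg 3: heading=87.4°, groundspeed=128.2 kt
Leg 4: heading=1.0°, groundspeed=110.0 kt
Leg 5: heading=136.1°, groundspeed=176.7 kt
Leg 6: heading=250.1°, groundspeed=205.8 kt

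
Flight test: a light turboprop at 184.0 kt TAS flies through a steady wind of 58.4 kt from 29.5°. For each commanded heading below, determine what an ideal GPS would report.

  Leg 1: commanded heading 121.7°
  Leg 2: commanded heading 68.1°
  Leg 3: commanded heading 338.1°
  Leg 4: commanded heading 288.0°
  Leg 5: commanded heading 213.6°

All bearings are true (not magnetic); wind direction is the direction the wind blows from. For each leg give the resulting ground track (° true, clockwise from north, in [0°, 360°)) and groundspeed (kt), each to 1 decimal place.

Leg 1: heading 121.7°; drift +17.4° → track 139.1°, groundspeed 195.2 kt
Leg 2: heading 68.1°; drift +14.8° → track 82.9°, groundspeed 143.1 kt
Leg 3: heading 338.1°; drift -17.2° → track 320.9°, groundspeed 154.5 kt
Leg 4: heading 288.0°; drift -16.3° → track 271.7°, groundspeed 203.8 kt
Leg 5: heading 213.6°; drift -1.0° → track 212.6°, groundspeed 242.3 kt

Leg 1: track=139.1°, groundspeed=195.2 kt
Leg 2: track=82.9°, groundspeed=143.1 kt
Leg 3: track=320.9°, groundspeed=154.5 kt
Leg 4: track=271.7°, groundspeed=203.8 kt
Leg 5: track=212.6°, groundspeed=242.3 kt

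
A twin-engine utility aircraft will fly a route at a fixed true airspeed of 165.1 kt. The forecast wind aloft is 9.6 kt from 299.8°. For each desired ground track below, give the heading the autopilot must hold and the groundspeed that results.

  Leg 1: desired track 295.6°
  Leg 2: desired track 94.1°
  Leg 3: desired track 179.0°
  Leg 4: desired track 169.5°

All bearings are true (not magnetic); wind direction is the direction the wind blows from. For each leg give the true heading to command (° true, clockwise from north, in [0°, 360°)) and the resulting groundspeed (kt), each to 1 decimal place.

Leg 1: heading=295.8°, groundspeed=155.5 kt
Leg 2: heading=92.7°, groundspeed=173.7 kt
Leg 3: heading=181.9°, groundspeed=169.8 kt
Leg 4: heading=172.0°, groundspeed=171.1 kt

Leg 1: desired track 295.6°; wind correction +0.2° → command heading 295.8°, groundspeed 155.5 kt
Leg 2: desired track 94.1°; wind correction -1.4° → command heading 92.7°, groundspeed 173.7 kt
Leg 3: desired track 179.0°; wind correction +2.9° → command heading 181.9°, groundspeed 169.8 kt
Leg 4: desired track 169.5°; wind correction +2.5° → command heading 172.0°, groundspeed 171.1 kt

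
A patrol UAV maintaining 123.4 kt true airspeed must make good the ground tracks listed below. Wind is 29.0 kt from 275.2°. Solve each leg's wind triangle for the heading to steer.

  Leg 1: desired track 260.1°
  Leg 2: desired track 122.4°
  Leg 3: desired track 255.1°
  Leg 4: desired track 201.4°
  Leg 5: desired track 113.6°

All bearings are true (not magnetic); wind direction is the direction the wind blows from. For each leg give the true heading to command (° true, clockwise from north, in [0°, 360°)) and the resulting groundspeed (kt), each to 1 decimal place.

Leg 1: desired track 260.1°; wind correction +3.5° → command heading 263.6°, groundspeed 95.2 kt
Leg 2: desired track 122.4°; wind correction +6.2° → command heading 128.6°, groundspeed 148.5 kt
Leg 3: desired track 255.1°; wind correction +4.6° → command heading 259.7°, groundspeed 95.8 kt
Leg 4: desired track 201.4°; wind correction +13.0° → command heading 214.4°, groundspeed 112.1 kt
Leg 5: desired track 113.6°; wind correction +4.3° → command heading 117.9°, groundspeed 150.6 kt

Leg 1: heading=263.6°, groundspeed=95.2 kt
Leg 2: heading=128.6°, groundspeed=148.5 kt
Leg 3: heading=259.7°, groundspeed=95.8 kt
Leg 4: heading=214.4°, groundspeed=112.1 kt
Leg 5: heading=117.9°, groundspeed=150.6 kt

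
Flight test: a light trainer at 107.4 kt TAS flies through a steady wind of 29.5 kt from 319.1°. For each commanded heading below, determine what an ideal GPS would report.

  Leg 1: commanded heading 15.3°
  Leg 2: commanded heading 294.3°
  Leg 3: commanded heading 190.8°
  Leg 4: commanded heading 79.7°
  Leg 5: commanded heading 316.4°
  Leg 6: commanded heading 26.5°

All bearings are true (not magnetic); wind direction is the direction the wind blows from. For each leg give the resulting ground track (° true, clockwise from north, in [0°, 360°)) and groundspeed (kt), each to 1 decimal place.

Leg 1: track=30.4°, groundspeed=94.2 kt
Leg 2: track=285.6°, groundspeed=81.6 kt
Leg 3: track=180.4°, groundspeed=127.8 kt
Leg 4: track=91.4°, groundspeed=125.0 kt
Leg 5: track=315.4°, groundspeed=77.9 kt
Leg 6: track=42.3°, groundspeed=99.8 kt

Leg 1: heading 15.3°; drift +15.1° → track 30.4°, groundspeed 94.2 kt
Leg 2: heading 294.3°; drift -8.7° → track 285.6°, groundspeed 81.6 kt
Leg 3: heading 190.8°; drift -10.4° → track 180.4°, groundspeed 127.8 kt
Leg 4: heading 79.7°; drift +11.7° → track 91.4°, groundspeed 125.0 kt
Leg 5: heading 316.4°; drift -1.0° → track 315.4°, groundspeed 77.9 kt
Leg 6: heading 26.5°; drift +15.8° → track 42.3°, groundspeed 99.8 kt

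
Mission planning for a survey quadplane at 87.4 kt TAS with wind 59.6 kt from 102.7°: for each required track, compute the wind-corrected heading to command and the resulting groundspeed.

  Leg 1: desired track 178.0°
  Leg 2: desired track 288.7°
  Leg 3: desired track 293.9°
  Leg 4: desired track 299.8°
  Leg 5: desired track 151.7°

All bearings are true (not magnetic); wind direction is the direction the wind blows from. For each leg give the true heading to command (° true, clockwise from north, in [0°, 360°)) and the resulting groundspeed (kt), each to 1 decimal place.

Leg 1: desired track 178.0°; wind correction -41.3° → command heading 136.7°, groundspeed 50.6 kt
Leg 2: desired track 288.7°; wind correction +4.1° → command heading 292.8°, groundspeed 146.5 kt
Leg 3: desired track 293.9°; wind correction +7.6° → command heading 301.5°, groundspeed 145.1 kt
Leg 4: desired track 299.8°; wind correction +11.6° → command heading 311.4°, groundspeed 142.6 kt
Leg 5: desired track 151.7°; wind correction -31.0° → command heading 120.7°, groundspeed 35.8 kt

Leg 1: heading=136.7°, groundspeed=50.6 kt
Leg 2: heading=292.8°, groundspeed=146.5 kt
Leg 3: heading=301.5°, groundspeed=145.1 kt
Leg 4: heading=311.4°, groundspeed=142.6 kt
Leg 5: heading=120.7°, groundspeed=35.8 kt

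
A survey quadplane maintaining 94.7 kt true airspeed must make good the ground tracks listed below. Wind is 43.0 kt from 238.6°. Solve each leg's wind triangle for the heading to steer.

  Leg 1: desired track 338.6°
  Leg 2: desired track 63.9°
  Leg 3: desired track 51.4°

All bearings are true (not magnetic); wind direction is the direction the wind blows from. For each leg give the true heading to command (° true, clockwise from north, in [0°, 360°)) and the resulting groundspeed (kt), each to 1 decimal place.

Leg 1: heading=312.0°, groundspeed=92.2 kt
Leg 2: heading=66.3°, groundspeed=137.4 kt
Leg 3: heading=48.1°, groundspeed=137.2 kt

Leg 1: desired track 338.6°; wind correction -26.6° → command heading 312.0°, groundspeed 92.2 kt
Leg 2: desired track 63.9°; wind correction +2.4° → command heading 66.3°, groundspeed 137.4 kt
Leg 3: desired track 51.4°; wind correction -3.3° → command heading 48.1°, groundspeed 137.2 kt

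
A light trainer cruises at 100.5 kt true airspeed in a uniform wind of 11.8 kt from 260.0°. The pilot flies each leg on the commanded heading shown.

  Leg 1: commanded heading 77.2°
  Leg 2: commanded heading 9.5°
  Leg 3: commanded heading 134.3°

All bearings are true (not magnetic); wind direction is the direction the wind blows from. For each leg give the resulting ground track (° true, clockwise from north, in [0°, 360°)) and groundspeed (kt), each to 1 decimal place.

Leg 1: track=77.5°, groundspeed=112.3 kt
Leg 2: track=15.6°, groundspeed=105.0 kt
Leg 3: track=129.2°, groundspeed=107.8 kt

Leg 1: heading 77.2°; drift +0.3° → track 77.5°, groundspeed 112.3 kt
Leg 2: heading 9.5°; drift +6.1° → track 15.6°, groundspeed 105.0 kt
Leg 3: heading 134.3°; drift -5.1° → track 129.2°, groundspeed 107.8 kt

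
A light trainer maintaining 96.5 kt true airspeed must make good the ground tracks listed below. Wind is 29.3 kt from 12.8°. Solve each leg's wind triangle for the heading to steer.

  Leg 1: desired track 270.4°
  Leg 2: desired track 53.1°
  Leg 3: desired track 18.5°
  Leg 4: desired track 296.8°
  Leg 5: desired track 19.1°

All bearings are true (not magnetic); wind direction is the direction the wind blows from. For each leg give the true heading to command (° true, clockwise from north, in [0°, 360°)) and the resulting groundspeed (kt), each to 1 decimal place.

Leg 1: desired track 270.4°; wind correction +17.3° → command heading 287.7°, groundspeed 98.5 kt
Leg 2: desired track 53.1°; wind correction -11.3° → command heading 41.8°, groundspeed 72.3 kt
Leg 3: desired track 18.5°; wind correction -1.7° → command heading 16.8°, groundspeed 67.3 kt
Leg 4: desired track 296.8°; wind correction +17.1° → command heading 313.9°, groundspeed 85.1 kt
Leg 5: desired track 19.1°; wind correction -1.9° → command heading 17.2°, groundspeed 67.3 kt

Leg 1: heading=287.7°, groundspeed=98.5 kt
Leg 2: heading=41.8°, groundspeed=72.3 kt
Leg 3: heading=16.8°, groundspeed=67.3 kt
Leg 4: heading=313.9°, groundspeed=85.1 kt
Leg 5: heading=17.2°, groundspeed=67.3 kt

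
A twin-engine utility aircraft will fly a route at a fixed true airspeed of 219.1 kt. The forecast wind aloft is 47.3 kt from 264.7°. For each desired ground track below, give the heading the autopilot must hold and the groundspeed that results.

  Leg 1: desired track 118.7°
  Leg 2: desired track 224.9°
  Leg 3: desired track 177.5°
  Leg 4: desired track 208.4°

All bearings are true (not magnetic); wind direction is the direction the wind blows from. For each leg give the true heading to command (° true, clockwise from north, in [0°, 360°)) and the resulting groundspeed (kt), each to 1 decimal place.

Leg 1: heading=125.6°, groundspeed=256.7 kt
Leg 2: heading=232.8°, groundspeed=180.7 kt
Leg 3: heading=190.0°, groundspeed=211.6 kt
Leg 4: heading=218.7°, groundspeed=189.3 kt

Leg 1: desired track 118.7°; wind correction +6.9° → command heading 125.6°, groundspeed 256.7 kt
Leg 2: desired track 224.9°; wind correction +7.9° → command heading 232.8°, groundspeed 180.7 kt
Leg 3: desired track 177.5°; wind correction +12.5° → command heading 190.0°, groundspeed 211.6 kt
Leg 4: desired track 208.4°; wind correction +10.3° → command heading 218.7°, groundspeed 189.3 kt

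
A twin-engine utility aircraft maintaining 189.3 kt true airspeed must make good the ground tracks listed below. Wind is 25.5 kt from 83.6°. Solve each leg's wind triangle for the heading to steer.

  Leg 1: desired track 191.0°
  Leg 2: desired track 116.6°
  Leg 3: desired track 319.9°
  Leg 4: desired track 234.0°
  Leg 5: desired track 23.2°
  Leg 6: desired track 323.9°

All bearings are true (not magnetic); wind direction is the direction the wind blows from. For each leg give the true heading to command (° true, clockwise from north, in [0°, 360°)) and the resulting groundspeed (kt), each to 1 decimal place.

Leg 1: desired track 191.0°; wind correction -7.4° → command heading 183.6°, groundspeed 195.4 kt
Leg 2: desired track 116.6°; wind correction -4.2° → command heading 112.4°, groundspeed 167.4 kt
Leg 3: desired track 319.9°; wind correction +6.4° → command heading 326.3°, groundspeed 202.3 kt
Leg 4: desired track 234.0°; wind correction -3.8° → command heading 230.2°, groundspeed 211.1 kt
Leg 5: desired track 23.2°; wind correction +6.7° → command heading 29.9°, groundspeed 175.4 kt
Leg 6: desired track 323.9°; wind correction +6.7° → command heading 330.6°, groundspeed 200.6 kt

Leg 1: heading=183.6°, groundspeed=195.4 kt
Leg 2: heading=112.4°, groundspeed=167.4 kt
Leg 3: heading=326.3°, groundspeed=202.3 kt
Leg 4: heading=230.2°, groundspeed=211.1 kt
Leg 5: heading=29.9°, groundspeed=175.4 kt
Leg 6: heading=330.6°, groundspeed=200.6 kt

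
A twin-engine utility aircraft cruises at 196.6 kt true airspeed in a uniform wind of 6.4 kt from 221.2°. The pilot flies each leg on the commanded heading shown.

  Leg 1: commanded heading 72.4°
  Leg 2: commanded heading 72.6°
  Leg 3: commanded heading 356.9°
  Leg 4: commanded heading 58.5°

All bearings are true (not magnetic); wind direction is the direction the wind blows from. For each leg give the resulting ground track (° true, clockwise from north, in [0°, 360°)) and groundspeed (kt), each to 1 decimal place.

Leg 1: heading 72.4°; drift -0.9° → track 71.5°, groundspeed 202.1 kt
Leg 2: heading 72.6°; drift -0.9° → track 71.7°, groundspeed 202.1 kt
Leg 3: heading 356.9°; drift +1.3° → track 358.2°, groundspeed 201.2 kt
Leg 4: heading 58.5°; drift -0.5° → track 58.0°, groundspeed 202.7 kt

Leg 1: track=71.5°, groundspeed=202.1 kt
Leg 2: track=71.7°, groundspeed=202.1 kt
Leg 3: track=358.2°, groundspeed=201.2 kt
Leg 4: track=58.0°, groundspeed=202.7 kt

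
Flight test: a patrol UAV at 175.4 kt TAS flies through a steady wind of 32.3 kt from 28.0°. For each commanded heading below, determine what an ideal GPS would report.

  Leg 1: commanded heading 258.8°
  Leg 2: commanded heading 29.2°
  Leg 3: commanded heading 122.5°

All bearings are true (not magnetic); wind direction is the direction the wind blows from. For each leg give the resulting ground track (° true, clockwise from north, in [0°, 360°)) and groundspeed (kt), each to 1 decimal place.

Leg 1: heading 258.8°; drift -7.3° → track 251.5°, groundspeed 197.4 kt
Leg 2: heading 29.2°; drift +0.3° → track 29.5°, groundspeed 143.1 kt
Leg 3: heading 122.5°; drift +10.3° → track 132.8°, groundspeed 180.8 kt

Leg 1: track=251.5°, groundspeed=197.4 kt
Leg 2: track=29.5°, groundspeed=143.1 kt
Leg 3: track=132.8°, groundspeed=180.8 kt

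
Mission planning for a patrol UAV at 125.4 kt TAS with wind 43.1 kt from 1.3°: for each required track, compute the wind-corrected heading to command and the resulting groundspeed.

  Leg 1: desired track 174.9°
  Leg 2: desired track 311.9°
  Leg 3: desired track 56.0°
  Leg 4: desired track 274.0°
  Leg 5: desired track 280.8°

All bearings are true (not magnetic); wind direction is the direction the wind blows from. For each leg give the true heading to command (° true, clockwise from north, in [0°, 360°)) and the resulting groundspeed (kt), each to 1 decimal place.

Leg 1: heading=172.7°, groundspeed=168.1 kt
Leg 2: heading=327.0°, groundspeed=93.0 kt
Leg 3: heading=39.7°, groundspeed=95.5 kt
Leg 4: heading=294.1°, groundspeed=115.7 kt
Leg 5: heading=300.6°, groundspeed=110.9 kt

Leg 1: desired track 174.9°; wind correction -2.2° → command heading 172.7°, groundspeed 168.1 kt
Leg 2: desired track 311.9°; wind correction +15.1° → command heading 327.0°, groundspeed 93.0 kt
Leg 3: desired track 56.0°; wind correction -16.3° → command heading 39.7°, groundspeed 95.5 kt
Leg 4: desired track 274.0°; wind correction +20.1° → command heading 294.1°, groundspeed 115.7 kt
Leg 5: desired track 280.8°; wind correction +19.8° → command heading 300.6°, groundspeed 110.9 kt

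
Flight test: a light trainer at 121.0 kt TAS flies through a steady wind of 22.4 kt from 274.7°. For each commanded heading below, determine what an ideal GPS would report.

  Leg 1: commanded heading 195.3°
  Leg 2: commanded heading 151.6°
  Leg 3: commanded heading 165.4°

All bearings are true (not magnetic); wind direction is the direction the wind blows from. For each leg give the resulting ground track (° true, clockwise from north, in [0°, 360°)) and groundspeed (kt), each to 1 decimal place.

Leg 1: track=184.6°, groundspeed=118.9 kt
Leg 2: track=143.6°, groundspeed=134.5 kt
Leg 3: track=156.1°, groundspeed=130.1 kt

Leg 1: heading 195.3°; drift -10.7° → track 184.6°, groundspeed 118.9 kt
Leg 2: heading 151.6°; drift -8.0° → track 143.6°, groundspeed 134.5 kt
Leg 3: heading 165.4°; drift -9.3° → track 156.1°, groundspeed 130.1 kt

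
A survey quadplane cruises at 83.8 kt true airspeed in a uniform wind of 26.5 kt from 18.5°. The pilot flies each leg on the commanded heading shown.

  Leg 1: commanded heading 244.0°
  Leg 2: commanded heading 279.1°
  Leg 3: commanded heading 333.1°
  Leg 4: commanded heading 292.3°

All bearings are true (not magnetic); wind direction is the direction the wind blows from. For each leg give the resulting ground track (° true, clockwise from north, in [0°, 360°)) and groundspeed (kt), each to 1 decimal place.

Leg 1: heading 244.0°; drift -10.5° → track 233.5°, groundspeed 104.1 kt
Leg 2: heading 279.1°; drift -16.5° → track 262.6°, groundspeed 91.9 kt
Leg 3: heading 333.1°; drift -16.1° → track 317.0°, groundspeed 67.9 kt
Leg 4: heading 292.3°; drift -17.9° → track 274.4°, groundspeed 86.2 kt

Leg 1: track=233.5°, groundspeed=104.1 kt
Leg 2: track=262.6°, groundspeed=91.9 kt
Leg 3: track=317.0°, groundspeed=67.9 kt
Leg 4: track=274.4°, groundspeed=86.2 kt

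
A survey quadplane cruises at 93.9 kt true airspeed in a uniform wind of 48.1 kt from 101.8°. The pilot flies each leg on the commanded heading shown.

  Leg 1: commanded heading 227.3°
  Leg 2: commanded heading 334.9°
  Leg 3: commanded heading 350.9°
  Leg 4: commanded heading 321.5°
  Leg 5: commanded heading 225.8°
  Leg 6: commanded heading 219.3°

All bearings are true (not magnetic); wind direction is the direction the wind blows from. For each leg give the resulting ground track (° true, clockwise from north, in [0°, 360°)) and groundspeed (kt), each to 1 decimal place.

Leg 1: track=245.1°, groundspeed=128.0 kt
Leg 2: track=317.5°, groundspeed=128.7 kt
Leg 3: track=328.9°, groundspeed=119.8 kt
Leg 4: track=308.3°, groundspeed=134.5 kt
Leg 5: track=244.1°, groundspeed=127.2 kt
Leg 6: track=239.5°, groundspeed=123.7 kt

Leg 1: heading 227.3°; drift +17.8° → track 245.1°, groundspeed 128.0 kt
Leg 2: heading 334.9°; drift -17.4° → track 317.5°, groundspeed 128.7 kt
Leg 3: heading 350.9°; drift -22.0° → track 328.9°, groundspeed 119.8 kt
Leg 4: heading 321.5°; drift -13.2° → track 308.3°, groundspeed 134.5 kt
Leg 5: heading 225.8°; drift +18.3° → track 244.1°, groundspeed 127.2 kt
Leg 6: heading 219.3°; drift +20.2° → track 239.5°, groundspeed 123.7 kt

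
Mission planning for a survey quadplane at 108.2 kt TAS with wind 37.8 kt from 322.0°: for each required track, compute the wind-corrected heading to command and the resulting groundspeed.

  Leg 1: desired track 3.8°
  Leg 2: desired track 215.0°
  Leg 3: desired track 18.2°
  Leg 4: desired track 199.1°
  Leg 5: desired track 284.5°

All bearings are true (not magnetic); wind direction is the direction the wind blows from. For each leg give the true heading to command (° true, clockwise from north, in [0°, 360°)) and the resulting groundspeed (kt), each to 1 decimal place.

Leg 1: desired track 3.8°; wind correction -13.5° → command heading 350.3°, groundspeed 77.0 kt
Leg 2: desired track 215.0°; wind correction +19.5° → command heading 234.5°, groundspeed 113.0 kt
Leg 3: desired track 18.2°; wind correction -16.9° → command heading 1.3°, groundspeed 82.5 kt
Leg 4: desired track 199.1°; wind correction +17.1° → command heading 216.2°, groundspeed 124.0 kt
Leg 5: desired track 284.5°; wind correction +12.3° → command heading 296.8°, groundspeed 75.7 kt

Leg 1: heading=350.3°, groundspeed=77.0 kt
Leg 2: heading=234.5°, groundspeed=113.0 kt
Leg 3: heading=1.3°, groundspeed=82.5 kt
Leg 4: heading=216.2°, groundspeed=124.0 kt
Leg 5: heading=296.8°, groundspeed=75.7 kt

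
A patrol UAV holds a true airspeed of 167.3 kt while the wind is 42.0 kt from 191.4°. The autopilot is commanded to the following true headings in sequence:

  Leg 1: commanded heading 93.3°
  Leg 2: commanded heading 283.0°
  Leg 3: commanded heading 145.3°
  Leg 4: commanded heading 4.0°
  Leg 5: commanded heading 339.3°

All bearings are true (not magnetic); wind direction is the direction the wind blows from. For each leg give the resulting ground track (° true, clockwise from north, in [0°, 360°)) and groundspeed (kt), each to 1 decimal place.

Leg 1: track=79.8°, groundspeed=178.1 kt
Leg 2: track=297.0°, groundspeed=173.6 kt
Leg 3: track=132.9°, groundspeed=141.5 kt
Leg 4: track=5.5°, groundspeed=209.0 kt
Leg 5: track=345.6°, groundspeed=204.1 kt

Leg 1: heading 93.3°; drift -13.5° → track 79.8°, groundspeed 178.1 kt
Leg 2: heading 283.0°; drift +14.0° → track 297.0°, groundspeed 173.6 kt
Leg 3: heading 145.3°; drift -12.4° → track 132.9°, groundspeed 141.5 kt
Leg 4: heading 4.0°; drift +1.5° → track 5.5°, groundspeed 209.0 kt
Leg 5: heading 339.3°; drift +6.3° → track 345.6°, groundspeed 204.1 kt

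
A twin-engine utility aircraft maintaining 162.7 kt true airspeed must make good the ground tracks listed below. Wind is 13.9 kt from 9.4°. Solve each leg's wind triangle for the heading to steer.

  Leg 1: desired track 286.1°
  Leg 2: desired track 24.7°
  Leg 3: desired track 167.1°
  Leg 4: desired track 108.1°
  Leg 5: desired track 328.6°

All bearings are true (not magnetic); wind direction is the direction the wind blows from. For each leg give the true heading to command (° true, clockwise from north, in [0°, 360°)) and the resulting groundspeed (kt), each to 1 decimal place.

Leg 1: desired track 286.1°; wind correction +4.9° → command heading 291.0°, groundspeed 160.5 kt
Leg 2: desired track 24.7°; wind correction -1.3° → command heading 23.4°, groundspeed 149.3 kt
Leg 3: desired track 167.1°; wind correction -1.9° → command heading 165.2°, groundspeed 175.5 kt
Leg 4: desired track 108.1°; wind correction -4.8° → command heading 103.3°, groundspeed 164.2 kt
Leg 5: desired track 328.6°; wind correction +3.2° → command heading 331.8°, groundspeed 151.9 kt

Leg 1: heading=291.0°, groundspeed=160.5 kt
Leg 2: heading=23.4°, groundspeed=149.3 kt
Leg 3: heading=165.2°, groundspeed=175.5 kt
Leg 4: heading=103.3°, groundspeed=164.2 kt
Leg 5: heading=331.8°, groundspeed=151.9 kt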